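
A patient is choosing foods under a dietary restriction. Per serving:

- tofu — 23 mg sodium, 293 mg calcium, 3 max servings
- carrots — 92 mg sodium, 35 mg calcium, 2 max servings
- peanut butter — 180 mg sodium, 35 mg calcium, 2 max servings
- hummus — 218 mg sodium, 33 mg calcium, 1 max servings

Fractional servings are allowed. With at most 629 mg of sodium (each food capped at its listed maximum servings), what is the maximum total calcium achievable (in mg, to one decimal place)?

Calcium per mg sodium: tofu 12.74, carrots 0.3804, peanut butter 0.1944, hummus 0.1514.
Take 3 servings of tofu: uses 69 mg sodium, +879.0 mg calcium (running total 879.0 mg).
Take 2 servings of carrots: uses 184 mg sodium, +70.0 mg calcium (running total 949.0 mg).
Take 2 servings of peanut butter: uses 360 mg sodium, +70.0 mg calcium (running total 1019.0 mg).
Take 0.07339 servings of hummus: uses 16 mg sodium, +2.4 mg calcium (running total 1021.4 mg).
Greedy by best ratio exhausts the sodium allowance optimally: 1021.4 mg.

1021.4 mg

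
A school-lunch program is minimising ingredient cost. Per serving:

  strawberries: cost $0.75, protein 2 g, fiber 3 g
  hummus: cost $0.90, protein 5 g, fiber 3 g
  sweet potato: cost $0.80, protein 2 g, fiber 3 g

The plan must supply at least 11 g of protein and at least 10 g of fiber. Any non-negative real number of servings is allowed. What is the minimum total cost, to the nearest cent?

$2.72

For a min-cost LP with two ≥-constraints, a basic feasible solution has at most two positive variables.
strawberries only: max(11/2, 10/3) = 5.5 servings → $4.12.
hummus only: max(11/5, 10/3) = 3.333 servings → $3.00.
sweet potato only: max(11/2, 10/3) = 5.5 servings → $4.40.
strawberries + hummus with both tight: 1.889 servings and 1.444 servings → $2.72.
strawberries + sweet potato (both tight): parallel constraints — no distinct corner.
hummus + sweet potato with both tight: 1.444 servings and 1.889 servings → $2.81.
Cheapest feasible corner: $2.72.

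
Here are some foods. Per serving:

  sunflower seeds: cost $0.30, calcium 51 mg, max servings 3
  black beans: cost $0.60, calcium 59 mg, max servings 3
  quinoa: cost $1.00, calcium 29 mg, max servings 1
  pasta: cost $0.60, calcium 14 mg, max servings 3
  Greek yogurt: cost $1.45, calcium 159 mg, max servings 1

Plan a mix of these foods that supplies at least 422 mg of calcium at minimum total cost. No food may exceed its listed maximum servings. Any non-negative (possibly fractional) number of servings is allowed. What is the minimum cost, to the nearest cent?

$3.47

Cost per mg of calcium: sunflower seeds $0.0059, Greek yogurt $0.0091, black beans $0.0102, quinoa $0.0345, pasta $0.0429.
Take 3 servings of sunflower seeds: +153.0 mg calcium for $0.90 (total $0.90, still need 269.0 mg).
Take 1 serving of Greek yogurt: +159.0 mg calcium for $1.45 (total $2.35, still need 110.0 mg).
Take 1.864 servings of black beans: +110.0 mg calcium for $1.12 (total $3.47, still need 0.0 mg).
Filling from the cheapest source first is optimal under one linear minimum: $3.47.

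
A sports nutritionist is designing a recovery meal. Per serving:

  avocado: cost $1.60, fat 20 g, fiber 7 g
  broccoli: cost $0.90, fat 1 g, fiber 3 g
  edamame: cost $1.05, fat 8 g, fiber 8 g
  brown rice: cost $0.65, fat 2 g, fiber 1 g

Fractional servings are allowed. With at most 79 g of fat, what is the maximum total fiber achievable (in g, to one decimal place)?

Fiber per g fat: broccoli 3, edamame 1, brown rice 0.5, avocado 0.35.
With no serving limits, spend the whole fat allowance on broccoli: 79 g / 1 g × 3 g = 237.0 g.

237.0 g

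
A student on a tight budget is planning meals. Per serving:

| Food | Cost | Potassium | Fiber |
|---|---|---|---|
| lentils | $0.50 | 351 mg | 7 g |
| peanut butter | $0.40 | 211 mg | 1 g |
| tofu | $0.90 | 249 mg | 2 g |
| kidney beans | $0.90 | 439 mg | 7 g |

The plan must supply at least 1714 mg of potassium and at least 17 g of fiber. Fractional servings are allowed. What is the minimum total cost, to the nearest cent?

lentils only: max(1714/351, 17/7) = 4.883 servings → $2.44.
peanut butter only: max(1714/211, 17/1) = 17 servings → $6.80.
tofu only: max(1714/249, 17/2) = 8.5 servings → $7.65.
kidney beans only: max(1714/439, 17/7) = 3.904 servings → $3.51.
lentils + peanut butter with both tight: 1.663 servings and 5.356 servings → $2.97.
lentils + tofu with both tight: 0.7733 servings and 5.793 servings → $5.60.
lentils + kidney beans: the both-tight solution has a negative serving — not a feasible corner.
peanut butter + tofu: intersection lies outside the first quadrant.
peanut butter + kidney beans with both tight: 4.369 servings and 1.804 servings → $3.37.
tofu + kidney beans with both tight: 5.243 servings and 0.9306 servings → $5.56.
So the least-cost plan costs $2.44.

$2.44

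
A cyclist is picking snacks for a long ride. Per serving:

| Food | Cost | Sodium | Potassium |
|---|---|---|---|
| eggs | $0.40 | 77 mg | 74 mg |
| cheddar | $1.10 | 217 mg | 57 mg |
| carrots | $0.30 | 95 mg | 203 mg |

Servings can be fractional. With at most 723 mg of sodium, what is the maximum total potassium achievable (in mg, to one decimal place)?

1544.9 mg

Potassium per mg sodium: carrots 2.137, eggs 0.961, cheddar 0.2627.
With no serving limits, spend the whole sodium allowance on carrots: 723 mg / 95 mg × 203 mg = 1544.9 mg.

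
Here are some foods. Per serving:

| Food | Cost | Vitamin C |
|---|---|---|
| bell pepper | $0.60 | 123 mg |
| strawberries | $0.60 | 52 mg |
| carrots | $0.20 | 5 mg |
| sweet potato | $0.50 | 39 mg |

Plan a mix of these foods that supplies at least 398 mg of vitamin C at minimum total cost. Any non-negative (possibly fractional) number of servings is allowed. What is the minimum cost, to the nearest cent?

$1.94

Cost per mg of vitamin C: bell pepper $0.0049, strawberries $0.0115, sweet potato $0.0128, carrots $0.0400.
With no serving limits, use only bell pepper: 398 mg / 123 mg = 3.236 servings × $0.60 = $1.94.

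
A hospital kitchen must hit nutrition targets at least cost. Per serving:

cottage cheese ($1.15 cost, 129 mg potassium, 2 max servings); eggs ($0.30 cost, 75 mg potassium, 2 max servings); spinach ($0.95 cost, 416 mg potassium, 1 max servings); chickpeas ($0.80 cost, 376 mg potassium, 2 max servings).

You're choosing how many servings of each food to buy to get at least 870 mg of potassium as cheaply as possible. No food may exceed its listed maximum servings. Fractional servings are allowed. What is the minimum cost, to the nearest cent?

Cost per mg of potassium: chickpeas $0.0021, spinach $0.0023, eggs $0.0040, cottage cheese $0.0089.
Take 2 servings of chickpeas: +752.0 mg potassium for $1.60 (total $1.60, still need 118.0 mg).
Take 0.2837 servings of spinach: +118.0 mg potassium for $0.27 (total $1.87, still need 0.0 mg).
Filling from the cheapest source first is optimal under one linear minimum: $1.87.

$1.87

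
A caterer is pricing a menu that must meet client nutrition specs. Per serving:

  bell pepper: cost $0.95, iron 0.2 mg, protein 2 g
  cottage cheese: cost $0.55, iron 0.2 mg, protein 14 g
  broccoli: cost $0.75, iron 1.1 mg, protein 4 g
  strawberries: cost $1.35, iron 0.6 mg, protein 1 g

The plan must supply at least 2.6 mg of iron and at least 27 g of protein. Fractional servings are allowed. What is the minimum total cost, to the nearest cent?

$2.32

With two linear requirements the optimum uses one or two foods; enumerate the corners.
bell pepper only: max(2.6/0.2, 27/2) = 13.5 servings → $12.82.
cottage cheese only: max(2.6/0.2, 27/14) = 13 servings → $7.15.
broccoli only: max(2.6/1.1, 27/4) = 6.75 servings → $5.06.
strawberries only: max(2.6/0.6, 27/1) = 27 servings → $36.45.
bell pepper + cottage cheese with both tight: 12.92 servings and 0.08333 servings → $12.32.
bell pepper + broccoli: intersection lies outside the first quadrant.
bell pepper + strawberries: the both-tight solution has a negative serving — not a feasible corner.
cottage cheese + broccoli with both tight: 1.322 servings and 2.123 servings → $2.32.
cottage cheese + strawberries with both tight: 1.659 servings and 3.78 servings → $6.02.
broccoli + strawberries with both targets exact would need a negative amount; discard.
The minimum over all feasible corners is $2.32.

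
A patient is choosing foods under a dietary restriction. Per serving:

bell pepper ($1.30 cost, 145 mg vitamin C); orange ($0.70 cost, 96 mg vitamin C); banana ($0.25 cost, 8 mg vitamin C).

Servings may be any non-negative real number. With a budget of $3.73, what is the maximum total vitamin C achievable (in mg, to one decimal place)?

Vitamin C per dollar: orange 137.1, bell pepper 111.5, banana 32.
With no serving limits, spend the whole cost allowance on orange: $3.73 / $0.70 × 96 mg = 511.5 mg.

511.5 mg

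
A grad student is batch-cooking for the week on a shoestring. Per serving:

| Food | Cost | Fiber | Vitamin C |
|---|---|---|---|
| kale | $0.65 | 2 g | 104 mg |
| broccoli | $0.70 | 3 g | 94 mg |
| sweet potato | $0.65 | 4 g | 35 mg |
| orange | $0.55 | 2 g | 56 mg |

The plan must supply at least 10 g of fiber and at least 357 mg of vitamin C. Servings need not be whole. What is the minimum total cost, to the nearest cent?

$2.53

The cheapest plan sits at a corner of the feasible region — with two constraints it uses at most two foods.
kale only: max(10/2, 357/104) = 5 servings → $3.25.
broccoli only: max(10/3, 357/94) = 3.798 servings → $2.66.
sweet potato only: max(10/4, 357/35) = 10.2 servings → $6.63.
orange only: max(10/2, 357/56) = 6.375 servings → $3.51.
kale + broccoli with both tight: 1.056 servings and 2.629 servings → $2.53.
kale + sweet potato with both tight: 3.116 servings and 0.9422 servings → $2.64.
kale + orange with both tight: 1.604 servings and 3.396 servings → $2.91.
broccoli + sweet potato: the both-tight solution has a negative serving — not a feasible corner.
broccoli + orange: the both-tight solution has a negative serving — not a feasible corner.
sweet potato + orange with both targets exact would need a negative amount; discard.
The minimum over all feasible corners is $2.53.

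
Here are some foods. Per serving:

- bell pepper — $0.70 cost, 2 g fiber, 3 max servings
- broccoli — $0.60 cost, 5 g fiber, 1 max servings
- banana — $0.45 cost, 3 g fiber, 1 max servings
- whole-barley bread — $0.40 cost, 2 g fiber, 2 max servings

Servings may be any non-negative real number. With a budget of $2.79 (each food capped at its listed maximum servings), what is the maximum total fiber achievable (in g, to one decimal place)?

14.7 g

Fiber per dollar: broccoli 8.333, banana 6.667, whole-barley bread 5, bell pepper 2.857.
Take 1 serving of broccoli: spends $0.60, +5.0 g fiber (running total 5.0 g).
Take 1 serving of banana: spends $0.45, +3.0 g fiber (running total 8.0 g).
Take 2 servings of whole-barley bread: spends $0.80, +4.0 g fiber (running total 12.0 g).
Take 1.343 servings of bell pepper: spends $0.94, +2.7 g fiber (running total 14.7 g).
Filling greedily by fiber-per-dollar is optimal for one linear limit, giving 14.7 g.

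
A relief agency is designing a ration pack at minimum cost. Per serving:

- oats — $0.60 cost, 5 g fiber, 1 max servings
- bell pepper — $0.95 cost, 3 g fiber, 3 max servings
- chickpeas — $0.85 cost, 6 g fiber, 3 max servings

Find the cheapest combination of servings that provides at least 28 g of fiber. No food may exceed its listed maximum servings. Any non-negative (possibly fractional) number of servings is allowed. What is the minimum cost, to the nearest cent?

Cost per g of fiber: oats $0.1200, chickpeas $0.1417, bell pepper $0.3167.
Take 1 serving of oats: +5.0 g fiber for $0.60 (total $0.60, still need 23.0 g).
Take 3 servings of chickpeas: +18.0 g fiber for $2.55 (total $3.15, still need 5.0 g).
Take 1.667 servings of bell pepper: +5.0 g fiber for $1.58 (total $4.73, still need 0.0 g).
Greedy by cheapest-per-g is optimal for a single linear constraint, so the minimum cost is $4.73.

$4.73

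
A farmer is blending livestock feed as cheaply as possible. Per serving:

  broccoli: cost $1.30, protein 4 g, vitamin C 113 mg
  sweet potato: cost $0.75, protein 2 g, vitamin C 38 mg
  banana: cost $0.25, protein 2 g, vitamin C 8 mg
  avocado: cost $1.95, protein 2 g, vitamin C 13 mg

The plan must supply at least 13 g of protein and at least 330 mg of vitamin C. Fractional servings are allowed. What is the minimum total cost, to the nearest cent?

A basic optimal solution has at most two foods positive. Try each food alone and each pair with both targets met exactly.
broccoli only: max(13/4, 330/113) = 3.25 servings → $4.22.
sweet potato only: max(13/2, 330/38) = 8.684 servings → $6.51.
banana only: max(13/2, 330/8) = 41.25 servings → $10.31.
avocado only: max(13/2, 330/13) = 25.38 servings → $49.50.
broccoli + sweet potato with both tight: 2.243 servings and 2.014 servings → $4.43.
broccoli + banana with both tight: 2.866 servings and 0.768 servings → $3.92.
broccoli + avocado with both tight: 2.822 servings and 0.8563 servings → $5.34.
sweet potato + banana: the both-tight solution has a negative serving — not a feasible corner.
sweet potato + avocado: the both-tight solution has a negative serving — not a feasible corner.
banana + avocado: intersection lies outside the first quadrant.
The minimum over all feasible corners is $3.92.

$3.92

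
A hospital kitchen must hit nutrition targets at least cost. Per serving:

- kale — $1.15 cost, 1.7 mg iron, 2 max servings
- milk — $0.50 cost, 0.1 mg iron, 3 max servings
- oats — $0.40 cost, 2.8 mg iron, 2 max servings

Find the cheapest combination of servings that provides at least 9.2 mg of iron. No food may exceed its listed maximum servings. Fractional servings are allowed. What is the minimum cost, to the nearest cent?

Cost per mg of iron: oats $0.1429, kale $0.6765, milk $5.0000.
Take 2 servings of oats: +5.6 mg iron for $0.80 (total $0.80, still need 3.6 mg).
Take 2 servings of kale: +3.4 mg iron for $2.30 (total $3.10, still need 0.2 mg).
Take 2 servings of milk: +0.2 mg iron for $1.00 (total $4.10, still need 0.0 mg).
Greedy by cheapest-per-mg is optimal for a single linear constraint, so the minimum cost is $4.10.

$4.10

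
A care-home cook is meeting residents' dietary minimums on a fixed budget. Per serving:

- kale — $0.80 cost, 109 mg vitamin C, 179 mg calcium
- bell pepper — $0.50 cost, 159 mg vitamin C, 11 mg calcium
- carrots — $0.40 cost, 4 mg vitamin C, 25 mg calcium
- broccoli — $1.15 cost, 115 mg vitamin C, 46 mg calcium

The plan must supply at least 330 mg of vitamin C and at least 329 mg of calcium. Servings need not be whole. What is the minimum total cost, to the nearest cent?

$1.85

kale only: max(330/109, 329/179) = 3.028 servings → $2.42.
bell pepper only: max(330/159, 329/11) = 29.91 servings → $14.95.
carrots only: max(330/4, 329/25) = 82.5 servings → $33.00.
broccoli only: max(330/115, 329/46) = 7.152 servings → $8.22.
kale + bell pepper with both tight: 1.786 servings and 0.8513 servings → $1.85.
kale + carrots with both targets exact would need a negative amount; discard.
kale + broccoli with both tight: 1.455 servings and 1.491 servings → $2.88.
bell pepper + carrots with both tight: 1.764 servings and 12.38 servings → $5.84.
bell pepper + broccoli: the both-tight solution has a negative serving — not a feasible corner.
carrots + broccoli with both tight: 8.419 servings and 2.577 servings → $6.33.
So the least-cost plan costs $1.85.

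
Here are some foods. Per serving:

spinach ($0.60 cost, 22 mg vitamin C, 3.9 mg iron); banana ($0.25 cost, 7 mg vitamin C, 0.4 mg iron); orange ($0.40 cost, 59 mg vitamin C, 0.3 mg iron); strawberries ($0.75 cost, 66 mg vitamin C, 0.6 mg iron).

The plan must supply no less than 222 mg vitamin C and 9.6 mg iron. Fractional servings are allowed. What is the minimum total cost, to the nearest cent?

$2.51

This is a tiny linear program; its minimum lies at a vertex of the feasible set. List the vertices and price them.
spinach only: max(222/22, 9.6/3.9) = 10.09 servings → $6.05.
banana only: max(222/7, 9.6/0.4) = 31.71 servings → $7.93.
orange only: max(222/59, 9.6/0.3) = 32 servings → $12.80.
strawberries only: max(222/66, 9.6/0.6) = 16 servings → $12.00.
spinach + banana: intersection lies outside the first quadrant.
spinach + orange with both tight: 2.236 servings and 2.929 servings → $2.51.
spinach + strawberries with both tight: 2.049 servings and 2.681 servings → $3.24.
banana + orange with both tight: 23.25 servings and 1.005 servings → $6.21.
banana + strawberries with both tight: 22.54 servings and 0.973 servings → $6.36.
orange + strawberries: intersection lies outside the first quadrant.
Cheapest feasible corner: $2.51.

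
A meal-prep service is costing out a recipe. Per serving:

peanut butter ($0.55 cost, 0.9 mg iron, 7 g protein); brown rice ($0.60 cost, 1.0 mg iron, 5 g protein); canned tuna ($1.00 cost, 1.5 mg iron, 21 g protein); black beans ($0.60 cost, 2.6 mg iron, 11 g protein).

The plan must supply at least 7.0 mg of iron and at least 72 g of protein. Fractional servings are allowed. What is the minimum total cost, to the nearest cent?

$3.51

The cheapest plan sits at a corner of the feasible region — with two constraints it uses at most two foods.
peanut butter only: max(7.0/0.9, 72/7) = 10.29 servings → $5.66.
brown rice only: max(7.0/1.0, 72/5) = 14.4 servings → $8.64.
canned tuna only: max(7.0/1.5, 72/21) = 4.667 servings → $4.67.
black beans only: max(7.0/2.6, 72/11) = 6.545 servings → $3.93.
peanut butter + brown rice with both targets exact would need a negative amount; discard.
peanut butter + canned tuna with both tight: 4.643 servings and 1.881 servings → $4.43.
peanut butter + black beans: the both-tight solution has a negative serving — not a feasible corner.
brown rice + canned tuna with both tight: 2.889 servings and 2.741 servings → $4.47.
brown rice + black beans with both targets exact would need a negative amount; discard.
canned tuna + black beans with both tight: 2.892 servings and 1.024 servings → $3.51.
Cheapest feasible corner: $3.51.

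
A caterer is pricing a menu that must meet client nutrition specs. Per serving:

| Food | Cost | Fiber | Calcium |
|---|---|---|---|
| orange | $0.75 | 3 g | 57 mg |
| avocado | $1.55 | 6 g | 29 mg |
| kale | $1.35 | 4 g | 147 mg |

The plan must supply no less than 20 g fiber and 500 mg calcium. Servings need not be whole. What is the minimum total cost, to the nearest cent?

This is a tiny linear program; its minimum lies at a vertex of the feasible set. List the vertices and price them.
orange only: max(20/3, 500/57) = 8.772 servings → $6.58.
avocado only: max(20/6, 500/29) = 17.24 servings → $26.72.
kale only: max(20/4, 500/147) = 5 servings → $6.75.
orange + avocado: intersection lies outside the first quadrant.
orange + kale with both tight: 4.413 servings and 1.69 servings → $5.59.
avocado + kale with both tight: 1.227 servings and 3.159 servings → $6.17.
So the least-cost plan costs $5.59.

$5.59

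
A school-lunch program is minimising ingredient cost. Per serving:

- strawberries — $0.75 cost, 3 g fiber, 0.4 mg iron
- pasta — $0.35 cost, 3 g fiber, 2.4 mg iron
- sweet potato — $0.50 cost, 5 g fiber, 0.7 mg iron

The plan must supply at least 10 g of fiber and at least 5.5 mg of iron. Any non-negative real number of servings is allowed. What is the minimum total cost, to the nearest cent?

Minimising a linear cost over {fiber ≥ 10, iron ≥ 5.5, servings ≥ 0} — the optimum is at a vertex, using one or two foods.
strawberries only: max(10/3, 5.5/0.4) = 13.75 servings → $10.31.
pasta only: max(10/3, 5.5/2.4) = 3.333 servings → $1.17.
sweet potato only: max(10/5, 5.5/0.7) = 7.857 servings → $3.93.
strawberries + pasta with both tight: 1.25 servings and 2.083 servings → $1.67.
strawberries + sweet potato with both targets exact would need a negative amount; discard.
pasta + sweet potato with both tight: 2.071 servings and 0.7576 servings → $1.10.
The minimum over all feasible corners is $1.10.

$1.10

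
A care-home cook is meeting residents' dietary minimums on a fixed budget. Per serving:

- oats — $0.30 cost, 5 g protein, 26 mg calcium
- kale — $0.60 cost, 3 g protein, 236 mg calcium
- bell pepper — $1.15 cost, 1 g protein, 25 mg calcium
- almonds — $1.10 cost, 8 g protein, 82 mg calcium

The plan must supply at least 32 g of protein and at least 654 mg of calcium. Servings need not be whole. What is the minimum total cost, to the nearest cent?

$2.85

oats only: max(32/5, 654/26) = 25.15 servings → $7.55.
kale only: max(32/3, 654/236) = 10.67 servings → $6.40.
bell pepper only: max(32/1, 654/25) = 32 servings → $36.80.
almonds only: max(32/8, 654/82) = 7.976 servings → $8.77.
oats + kale with both tight: 5.073 servings and 2.212 servings → $2.85.
oats + bell pepper with both tight: 1.475 servings and 24.63 servings → $28.76.
oats + almonds with both targets exact would need a negative amount; discard.
kale + bell pepper with both targets exact would need a negative amount; discard.
kale + almonds with both tight: 1.588 servings and 3.404 servings → $4.70.
bell pepper + almonds with both tight: 22.1 servings and 1.237 servings → $26.78.
The minimum over all feasible corners is $2.85.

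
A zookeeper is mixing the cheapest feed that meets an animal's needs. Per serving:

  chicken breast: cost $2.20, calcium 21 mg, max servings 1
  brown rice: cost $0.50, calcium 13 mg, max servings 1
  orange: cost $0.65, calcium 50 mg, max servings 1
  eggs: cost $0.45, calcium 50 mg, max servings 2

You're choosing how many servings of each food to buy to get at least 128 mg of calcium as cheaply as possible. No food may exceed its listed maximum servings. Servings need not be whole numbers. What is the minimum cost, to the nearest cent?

$1.26

Cost per mg of calcium: eggs $0.0090, orange $0.0130, brown rice $0.0385, chicken breast $0.1048.
Take 2 servings of eggs: +100.0 mg calcium for $0.90 (total $0.90, still need 28.0 mg).
Take 0.56 servings of orange: +28.0 mg calcium for $0.36 (total $1.26, still need 0.0 mg).
Filling from the cheapest source first is optimal under one linear minimum: $1.26.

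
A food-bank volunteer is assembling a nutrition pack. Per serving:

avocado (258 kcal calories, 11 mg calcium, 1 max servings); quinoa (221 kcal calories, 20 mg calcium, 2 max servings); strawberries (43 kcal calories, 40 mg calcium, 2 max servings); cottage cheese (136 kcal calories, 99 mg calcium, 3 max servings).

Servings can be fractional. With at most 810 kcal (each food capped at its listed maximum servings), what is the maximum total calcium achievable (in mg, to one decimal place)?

405.6 mg

Calcium per kcal: strawberries 0.9302, cottage cheese 0.7279, quinoa 0.0905, avocado 0.04264.
Take 2 servings of strawberries: uses 86 kcal, +80.0 mg calcium (running total 80.0 mg).
Take 3 servings of cottage cheese: uses 408 kcal, +297.0 mg calcium (running total 377.0 mg).
Take 1.43 servings of quinoa: uses 316 kcal, +28.6 mg calcium (running total 405.6 mg).
Filling greedily by calcium-per-kcal is optimal for one linear limit, giving 405.6 mg.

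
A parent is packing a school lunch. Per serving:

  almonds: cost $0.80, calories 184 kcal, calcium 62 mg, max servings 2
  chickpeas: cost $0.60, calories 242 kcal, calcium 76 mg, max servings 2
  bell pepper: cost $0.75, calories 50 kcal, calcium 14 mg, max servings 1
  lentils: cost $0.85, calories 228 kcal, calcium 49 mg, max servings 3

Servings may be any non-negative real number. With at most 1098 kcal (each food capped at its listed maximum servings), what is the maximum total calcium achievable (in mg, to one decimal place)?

Calcium per kcal: almonds 0.337, chickpeas 0.314, bell pepper 0.28, lentils 0.2149.
Take 2 servings of almonds: uses 368 kcal, +124.0 mg calcium (running total 124.0 mg).
Take 2 servings of chickpeas: uses 484 kcal, +152.0 mg calcium (running total 276.0 mg).
Take 1 serving of bell pepper: uses 50 kcal, +14.0 mg calcium (running total 290.0 mg).
Take 0.8596 servings of lentils: uses 196 kcal, +42.1 mg calcium (running total 332.1 mg).
Greedy by best ratio exhausts the calories allowance optimally: 332.1 mg.

332.1 mg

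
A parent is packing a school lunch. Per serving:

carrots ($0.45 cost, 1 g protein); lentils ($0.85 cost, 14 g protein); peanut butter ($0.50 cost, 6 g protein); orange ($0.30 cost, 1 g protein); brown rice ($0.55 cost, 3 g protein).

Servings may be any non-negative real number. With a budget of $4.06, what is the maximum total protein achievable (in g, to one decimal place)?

Protein per dollar: lentils 16.47, peanut butter 12, brown rice 5.455, orange 3.333, carrots 2.222.
With no serving limits, spend the whole cost allowance on lentils: $4.06 / $0.85 × 14 g = 66.9 g.

66.9 g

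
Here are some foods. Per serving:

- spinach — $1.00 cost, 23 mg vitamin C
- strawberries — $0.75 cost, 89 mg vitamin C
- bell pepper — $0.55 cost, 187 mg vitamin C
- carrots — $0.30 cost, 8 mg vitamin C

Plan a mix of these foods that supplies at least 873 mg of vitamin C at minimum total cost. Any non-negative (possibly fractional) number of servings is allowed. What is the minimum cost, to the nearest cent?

Cost per mg of vitamin C: bell pepper $0.0029, strawberries $0.0084, carrots $0.0375, spinach $0.0435.
With no serving limits, use only bell pepper: 873 mg / 187 mg = 4.668 servings × $0.55 = $2.57.

$2.57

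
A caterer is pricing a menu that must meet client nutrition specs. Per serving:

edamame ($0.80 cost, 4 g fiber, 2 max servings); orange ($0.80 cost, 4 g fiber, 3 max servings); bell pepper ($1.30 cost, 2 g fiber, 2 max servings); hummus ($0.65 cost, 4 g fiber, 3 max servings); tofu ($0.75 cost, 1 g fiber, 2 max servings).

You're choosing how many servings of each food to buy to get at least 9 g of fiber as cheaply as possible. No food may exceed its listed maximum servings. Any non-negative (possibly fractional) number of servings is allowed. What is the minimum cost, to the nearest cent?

$1.46

Cost per g of fiber: hummus $0.1625, edamame $0.2000, orange $0.2000, bell pepper $0.6500, tofu $0.7500.
Take 2.25 servings of hummus: +9.0 g fiber for $1.46 (total $1.46, still need 0.0 g).
Greedy by cheapest-per-g is optimal for a single linear constraint, so the minimum cost is $1.46.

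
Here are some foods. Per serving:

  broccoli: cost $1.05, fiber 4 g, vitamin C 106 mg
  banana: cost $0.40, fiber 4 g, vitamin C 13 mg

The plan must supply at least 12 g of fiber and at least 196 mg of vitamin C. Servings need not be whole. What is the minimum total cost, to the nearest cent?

$2.30

Two binding constraints pin down two serving amounts, so the optimal mix uses at most two foods. The candidates are each food alone (scaled to the tighter of fiber/vitamin C) and each pair with both constraints tight.
broccoli only: max(12/4, 196/106) = 3 servings → $3.15.
banana only: max(12/4, 196/13) = 15.08 servings → $6.03.
broccoli + banana with both tight: 1.688 servings and 1.312 servings → $2.30.
So the least-cost plan costs $2.30.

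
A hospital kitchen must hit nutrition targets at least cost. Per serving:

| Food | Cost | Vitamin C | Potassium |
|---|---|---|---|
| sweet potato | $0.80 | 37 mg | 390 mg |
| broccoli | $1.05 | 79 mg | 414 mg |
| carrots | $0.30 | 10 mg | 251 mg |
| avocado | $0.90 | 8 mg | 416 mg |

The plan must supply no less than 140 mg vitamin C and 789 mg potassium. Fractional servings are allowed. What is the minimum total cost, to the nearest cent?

Compare the cost at each extreme point of the feasible region.
sweet potato only: max(140/37, 789/390) = 3.784 servings → $3.03.
broccoli only: max(140/79, 789/414) = 1.906 servings → $2.00.
carrots only: max(140/10, 789/251) = 14 servings → $4.20.
avocado only: max(140/8, 789/416) = 17.5 servings → $15.75.
sweet potato + broccoli with both tight: 0.2821 servings and 1.64 servings → $1.95.
sweet potato + carrots: the both-tight solution has a negative serving — not a feasible corner.
sweet potato + avocado: intersection lies outside the first quadrant.
broccoli + carrots with both tight: 1.737 servings and 0.2786 servings → $1.91.
broccoli + avocado with both tight: 1.757 servings and 0.1479 servings → $1.98.
carrots + avocado: the both-tight solution has a negative serving — not a feasible corner.
So the least-cost plan costs $1.91.

$1.91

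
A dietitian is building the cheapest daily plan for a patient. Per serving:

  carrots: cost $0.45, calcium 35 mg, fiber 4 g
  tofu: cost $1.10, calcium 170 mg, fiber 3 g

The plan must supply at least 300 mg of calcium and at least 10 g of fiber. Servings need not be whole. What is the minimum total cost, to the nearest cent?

This is a tiny linear program; its minimum lies at a vertex of the feasible set. List the vertices and price them.
carrots only: max(300/35, 10/4) = 8.571 servings → $3.86.
tofu only: max(300/170, 10/3) = 3.333 servings → $3.67.
carrots + tofu with both tight: 1.391 servings and 1.478 servings → $2.25.
So the least-cost plan costs $2.25.

$2.25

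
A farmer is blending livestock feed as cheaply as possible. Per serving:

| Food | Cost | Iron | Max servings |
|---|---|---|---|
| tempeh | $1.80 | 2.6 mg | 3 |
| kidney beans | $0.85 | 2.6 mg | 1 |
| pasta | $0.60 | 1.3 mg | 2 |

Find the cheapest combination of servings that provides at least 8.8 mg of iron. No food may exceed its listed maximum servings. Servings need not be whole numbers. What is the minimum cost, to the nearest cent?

Cost per mg of iron: kidney beans $0.3269, pasta $0.4615, tempeh $0.6923.
Take 1 serving of kidney beans: +2.6 mg iron for $0.85 (total $0.85, still need 6.2 mg).
Take 2 servings of pasta: +2.6 mg iron for $1.20 (total $2.05, still need 3.6 mg).
Take 1.385 servings of tempeh: +3.6 mg iron for $2.49 (total $4.54, still need 0.0 mg).
Filling from the cheapest source first is optimal under one linear minimum: $4.54.

$4.54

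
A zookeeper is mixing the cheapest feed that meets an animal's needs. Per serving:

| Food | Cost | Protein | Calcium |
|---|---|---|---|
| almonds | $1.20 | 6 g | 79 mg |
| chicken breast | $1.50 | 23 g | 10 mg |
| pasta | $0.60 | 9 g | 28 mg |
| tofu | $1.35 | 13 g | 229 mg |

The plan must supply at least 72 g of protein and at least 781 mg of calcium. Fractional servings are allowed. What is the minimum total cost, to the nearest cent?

almonds only: max(72/6, 781/79) = 12 servings → $14.40.
chicken breast only: max(72/23, 781/10) = 78.1 servings → $117.15.
pasta only: max(72/9, 781/28) = 27.89 servings → $16.74.
tofu only: max(72/13, 781/229) = 5.538 servings → $7.48.
almonds + chicken breast with both tight: 9.814 servings and 0.5703 servings → $12.63.
almonds + pasta with both tight: 9.232 servings and 1.845 servings → $12.19.
almonds + tofu with both targets exact would need a negative amount; discard.
chicken breast + pasta: the both-tight solution has a negative serving — not a feasible corner.
chicken breast + tofu with both tight: 1.233 servings and 3.357 servings → $6.38.
pasta + tofu with both tight: 3.733 servings and 2.954 servings → $6.23.
The minimum over all feasible corners is $6.23.

$6.23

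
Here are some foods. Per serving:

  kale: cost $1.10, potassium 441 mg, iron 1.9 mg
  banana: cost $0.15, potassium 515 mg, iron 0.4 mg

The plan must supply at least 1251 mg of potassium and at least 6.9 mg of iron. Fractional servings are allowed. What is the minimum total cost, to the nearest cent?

With two linear requirements the optimum uses one or two foods; enumerate the corners.
kale only: max(1251/441, 6.9/1.9) = 3.632 servings → $3.99.
banana only: max(1251/515, 6.9/0.4) = 17.25 servings → $2.59.
kale + banana: the both-tight solution has a negative serving — not a feasible corner.
So the least-cost plan costs $2.59.

$2.59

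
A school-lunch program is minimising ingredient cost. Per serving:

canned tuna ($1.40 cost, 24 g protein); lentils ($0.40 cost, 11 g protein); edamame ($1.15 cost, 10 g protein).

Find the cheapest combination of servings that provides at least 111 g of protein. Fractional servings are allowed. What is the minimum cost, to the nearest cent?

$4.04

Cost per g of protein: lentils $0.0364, canned tuna $0.0583, edamame $0.1150.
With no serving limits, use only lentils: 111 g / 11 g = 10.09 servings × $0.40 = $4.04.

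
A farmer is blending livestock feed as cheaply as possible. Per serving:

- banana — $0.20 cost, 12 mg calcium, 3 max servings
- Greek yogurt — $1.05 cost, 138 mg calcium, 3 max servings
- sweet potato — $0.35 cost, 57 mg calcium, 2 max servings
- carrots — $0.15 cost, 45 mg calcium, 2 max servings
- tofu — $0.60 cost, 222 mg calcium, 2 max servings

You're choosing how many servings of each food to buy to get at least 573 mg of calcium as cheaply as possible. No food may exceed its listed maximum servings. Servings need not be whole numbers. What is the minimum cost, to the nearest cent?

Cost per mg of calcium: tofu $0.0027, carrots $0.0033, sweet potato $0.0061, Greek yogurt $0.0076, banana $0.0167.
Take 2 servings of tofu: +444.0 mg calcium for $1.20 (total $1.20, still need 129.0 mg).
Take 2 servings of carrots: +90.0 mg calcium for $0.30 (total $1.50, still need 39.0 mg).
Take 0.6842 servings of sweet potato: +39.0 mg calcium for $0.24 (total $1.74, still need 0.0 mg).
Greedy by cheapest-per-mg is optimal for a single linear constraint, so the minimum cost is $1.74.

$1.74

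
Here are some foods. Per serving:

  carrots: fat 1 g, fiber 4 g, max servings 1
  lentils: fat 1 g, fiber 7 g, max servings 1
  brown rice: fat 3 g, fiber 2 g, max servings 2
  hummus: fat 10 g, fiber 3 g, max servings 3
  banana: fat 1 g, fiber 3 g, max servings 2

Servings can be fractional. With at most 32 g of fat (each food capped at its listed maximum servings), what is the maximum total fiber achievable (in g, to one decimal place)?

27.6 g

Fiber per g fat: lentils 7, carrots 4, banana 3, brown rice 0.6667, hummus 0.3.
Take 1 serving of lentils: uses 1 g fat, +7.0 g fiber (running total 7.0 g).
Take 1 serving of carrots: uses 1 g fat, +4.0 g fiber (running total 11.0 g).
Take 2 servings of banana: uses 2 g fat, +6.0 g fiber (running total 17.0 g).
Take 2 servings of brown rice: uses 6 g fat, +4.0 g fiber (running total 21.0 g).
Take 2.2 servings of hummus: uses 22 g fat, +6.6 g fiber (running total 27.6 g).
Filling greedily by fiber-per-g fat is optimal for one linear limit, giving 27.6 g.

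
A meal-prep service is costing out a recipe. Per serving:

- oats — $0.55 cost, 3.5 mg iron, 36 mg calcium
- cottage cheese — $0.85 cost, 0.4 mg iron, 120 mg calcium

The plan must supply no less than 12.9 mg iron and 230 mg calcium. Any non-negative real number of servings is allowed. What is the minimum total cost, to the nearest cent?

$2.69

Two binding constraints pin down two serving amounts, so the optimal mix uses at most two foods. The candidates are each food alone (scaled to the tighter of iron/calcium) and each pair with both constraints tight.
oats only: max(12.9/3.5, 230/36) = 6.389 servings → $3.51.
cottage cheese only: max(12.9/0.4, 230/120) = 32.25 servings → $27.41.
oats + cottage cheese with both tight: 3.59 servings and 0.8397 servings → $2.69.
The minimum over all feasible corners is $2.69.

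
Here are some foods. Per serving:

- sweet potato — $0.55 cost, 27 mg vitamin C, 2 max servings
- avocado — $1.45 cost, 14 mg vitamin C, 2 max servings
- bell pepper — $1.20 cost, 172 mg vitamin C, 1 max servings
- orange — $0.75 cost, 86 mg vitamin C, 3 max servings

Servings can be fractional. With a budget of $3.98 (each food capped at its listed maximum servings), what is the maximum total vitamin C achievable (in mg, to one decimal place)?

456.0 mg

Vitamin C per dollar: bell pepper 143.3, orange 114.7, sweet potato 49.09, avocado 9.655.
Take 1 serving of bell pepper: spends $1.20, +172.0 mg vitamin C (running total 172.0 mg).
Take 3 servings of orange: spends $2.25, +258.0 mg vitamin C (running total 430.0 mg).
Take 0.9636 servings of sweet potato: spends $0.53, +26.0 mg vitamin C (running total 456.0 mg).
Filling greedily by vitamin C-per-dollar is optimal for one linear limit, giving 456.0 mg.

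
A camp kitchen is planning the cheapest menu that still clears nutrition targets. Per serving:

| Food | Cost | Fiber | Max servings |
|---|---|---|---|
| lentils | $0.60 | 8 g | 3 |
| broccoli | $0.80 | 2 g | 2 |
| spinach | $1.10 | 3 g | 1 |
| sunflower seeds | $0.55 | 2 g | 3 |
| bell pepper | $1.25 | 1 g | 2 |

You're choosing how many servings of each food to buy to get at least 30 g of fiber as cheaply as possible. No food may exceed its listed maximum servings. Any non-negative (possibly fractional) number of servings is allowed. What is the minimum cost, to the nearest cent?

$3.45

Cost per g of fiber: lentils $0.0750, sunflower seeds $0.2750, spinach $0.3667, broccoli $0.4000, bell pepper $1.2500.
Take 3 servings of lentils: +24.0 g fiber for $1.80 (total $1.80, still need 6.0 g).
Take 3 servings of sunflower seeds: +6.0 g fiber for $1.65 (total $3.45, still need 0.0 g).
Greedy by cheapest-per-g is optimal for a single linear constraint, so the minimum cost is $3.45.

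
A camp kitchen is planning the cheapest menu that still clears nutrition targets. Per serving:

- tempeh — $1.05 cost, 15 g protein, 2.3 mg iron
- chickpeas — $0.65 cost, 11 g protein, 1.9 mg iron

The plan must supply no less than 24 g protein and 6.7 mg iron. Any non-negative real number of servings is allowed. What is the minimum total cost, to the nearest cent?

Compare the cost at each extreme point of the feasible region.
tempeh only: max(24/15, 6.7/2.3) = 2.913 servings → $3.06.
chickpeas only: max(24/11, 6.7/1.9) = 3.526 servings → $2.29.
tempeh + chickpeas: intersection lies outside the first quadrant.
So the least-cost plan costs $2.29.

$2.29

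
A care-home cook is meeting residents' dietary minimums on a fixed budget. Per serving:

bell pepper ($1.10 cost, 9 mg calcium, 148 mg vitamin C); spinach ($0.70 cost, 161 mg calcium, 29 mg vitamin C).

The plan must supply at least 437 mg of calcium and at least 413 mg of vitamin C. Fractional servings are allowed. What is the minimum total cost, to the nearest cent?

This is a tiny linear program; its minimum lies at a vertex of the feasible set. List the vertices and price them.
bell pepper only: max(437/9, 413/148) = 48.56 servings → $53.41.
spinach only: max(437/161, 413/29) = 14.24 servings → $9.97.
bell pepper + spinach with both tight: 2.284 servings and 2.587 servings → $4.32.
The minimum over all feasible corners is $4.32.

$4.32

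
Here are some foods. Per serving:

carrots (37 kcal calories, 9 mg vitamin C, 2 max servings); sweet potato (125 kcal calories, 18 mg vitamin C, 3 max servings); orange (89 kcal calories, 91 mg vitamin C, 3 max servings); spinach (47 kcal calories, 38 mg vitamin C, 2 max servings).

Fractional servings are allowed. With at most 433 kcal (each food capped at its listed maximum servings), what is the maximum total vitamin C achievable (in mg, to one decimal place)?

Vitamin C per kcal: orange 1.022, spinach 0.8085, carrots 0.2432, sweet potato 0.144.
Take 3 servings of orange: uses 267 kcal, +273.0 mg vitamin C (running total 273.0 mg).
Take 2 servings of spinach: uses 94 kcal, +76.0 mg vitamin C (running total 349.0 mg).
Take 1.946 servings of carrots: uses 72 kcal, +17.5 mg vitamin C (running total 366.5 mg).
Greedy by best ratio exhausts the calories allowance optimally: 366.5 mg.

366.5 mg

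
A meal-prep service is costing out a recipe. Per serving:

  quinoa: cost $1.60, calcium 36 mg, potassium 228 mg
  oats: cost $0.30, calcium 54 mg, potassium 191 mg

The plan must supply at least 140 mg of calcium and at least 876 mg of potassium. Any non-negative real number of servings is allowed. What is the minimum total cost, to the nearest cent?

At the optimum either one food covers both requirements or two foods hit both targets exactly; no other combination can be cheaper.
quinoa only: max(140/36, 876/228) = 3.889 servings → $6.22.
oats only: max(140/54, 876/191) = 4.586 servings → $1.38.
quinoa + oats with both tight: 3.783 servings and 0.07064 servings → $6.07.
Cheapest feasible corner: $1.38.

$1.38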